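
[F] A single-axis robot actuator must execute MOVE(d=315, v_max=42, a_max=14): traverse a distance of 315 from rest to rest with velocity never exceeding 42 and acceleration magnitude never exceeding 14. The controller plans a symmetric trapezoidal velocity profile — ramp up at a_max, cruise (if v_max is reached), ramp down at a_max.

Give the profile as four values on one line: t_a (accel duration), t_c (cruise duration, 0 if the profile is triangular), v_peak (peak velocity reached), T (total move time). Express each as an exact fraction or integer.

(v_max)²/a_max = 42²/14 = 126
315 ≥ 126 so v_max reached
t_a = 42/14 = 3; v_peak = 42
d_cruise = 315 − 126 = 189; t_c = 189/42 = 9/2
T = 2·3 + 9/2 = 21/2

t_a=3 t_c=9/2 v_peak=42 T=21/2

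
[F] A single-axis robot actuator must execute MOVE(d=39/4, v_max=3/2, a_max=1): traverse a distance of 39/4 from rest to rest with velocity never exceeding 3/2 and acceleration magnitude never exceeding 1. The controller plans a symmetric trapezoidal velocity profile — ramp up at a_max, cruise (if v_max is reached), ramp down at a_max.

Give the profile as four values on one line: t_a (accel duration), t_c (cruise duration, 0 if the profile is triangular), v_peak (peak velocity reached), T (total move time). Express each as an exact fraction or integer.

t_a=3/2 t_c=5 v_peak=3/2 T=8

v_max²/a_max = (3/2)²/1 = 9/4
39/4 ≥ 9/4 so v_max reached
t_a = (3/2)/1 = 3/2; v_peak = 3/2
d_cruise = 39/4 − 9/4 = 15/2; t_c = (15/2)/(3/2) = 5
T = 2·3/2 + 5 = 8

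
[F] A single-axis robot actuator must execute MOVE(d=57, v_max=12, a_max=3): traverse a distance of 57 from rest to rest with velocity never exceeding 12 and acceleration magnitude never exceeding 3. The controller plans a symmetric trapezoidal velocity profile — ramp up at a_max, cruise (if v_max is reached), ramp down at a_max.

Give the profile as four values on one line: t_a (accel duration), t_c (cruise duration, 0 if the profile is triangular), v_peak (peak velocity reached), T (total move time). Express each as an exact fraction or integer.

(v_max)²/a_max = 12²/3 = 48
57 ≥ 48 ⇒ cruise phase
t_a = 12/3 = 4; v_peak = 12
d_cruise = 57 − 48 = 9; t_c = 9/12 = 3/4
T = 2·4 + 3/4 = 35/4

t_a=4 t_c=3/4 v_peak=12 T=35/4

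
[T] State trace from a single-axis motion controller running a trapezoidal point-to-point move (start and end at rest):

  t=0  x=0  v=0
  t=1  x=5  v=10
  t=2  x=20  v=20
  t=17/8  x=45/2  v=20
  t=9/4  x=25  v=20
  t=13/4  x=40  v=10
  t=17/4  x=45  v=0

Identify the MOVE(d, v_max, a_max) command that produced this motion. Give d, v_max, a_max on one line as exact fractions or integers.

d=45 v_max=20 a_max=10

final state: t=17/4, x=45, v=0 → d = 45
a_max = (10−0)/(1−0) = 10
max v = 20 over t∈[2,9/4] → v_max = 20
check: 20·(2+1/4) = 45 ✓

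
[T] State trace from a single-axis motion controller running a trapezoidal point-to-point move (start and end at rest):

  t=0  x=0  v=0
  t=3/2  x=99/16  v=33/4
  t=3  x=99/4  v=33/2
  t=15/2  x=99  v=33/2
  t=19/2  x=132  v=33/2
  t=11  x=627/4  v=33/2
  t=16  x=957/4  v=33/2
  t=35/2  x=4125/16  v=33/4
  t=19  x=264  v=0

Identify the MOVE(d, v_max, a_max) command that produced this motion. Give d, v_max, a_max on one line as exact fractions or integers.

d=264 v_max=33/2 a_max=11/2

final state: t=19, x=264, v=0 → d = 264
a_max = (33/4−0)/(3/2−0) = 11/2
max v = 33/2 over t∈[3,16] → v_max = 33/2
check: 33/2·(3+13) = 264 ✓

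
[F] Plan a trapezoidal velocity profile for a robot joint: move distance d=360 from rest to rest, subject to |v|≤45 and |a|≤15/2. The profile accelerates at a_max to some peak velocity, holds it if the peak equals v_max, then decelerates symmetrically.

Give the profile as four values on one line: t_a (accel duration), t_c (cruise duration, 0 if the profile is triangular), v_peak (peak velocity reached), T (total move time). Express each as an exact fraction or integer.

(v_max)²/a_max = 45²/(15/2) = 270
360 ≥ 270 ⇒ cruise phase
t_a = 45/(15/2) = 6; v_peak = 45
d_cruise = 360 − 270 = 90; t_c = 90/45 = 2
T = 2·6 + 2 = 14

t_a=6 t_c=2 v_peak=45 T=14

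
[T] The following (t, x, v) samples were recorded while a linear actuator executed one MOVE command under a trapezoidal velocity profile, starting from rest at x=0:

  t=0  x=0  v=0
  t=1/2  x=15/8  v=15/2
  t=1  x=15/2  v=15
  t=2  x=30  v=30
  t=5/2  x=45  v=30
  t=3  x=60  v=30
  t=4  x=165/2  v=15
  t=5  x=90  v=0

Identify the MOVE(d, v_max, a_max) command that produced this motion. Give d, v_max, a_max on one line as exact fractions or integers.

d=90 v_max=30 a_max=15

final state: t=5, x=90, v=0 → d = 90
a_max = (15/2−0)/(1/2−0) = 15
max v = 30 over t∈[2,3] → v_max = 30
check: 30·(2+1) = 90 ✓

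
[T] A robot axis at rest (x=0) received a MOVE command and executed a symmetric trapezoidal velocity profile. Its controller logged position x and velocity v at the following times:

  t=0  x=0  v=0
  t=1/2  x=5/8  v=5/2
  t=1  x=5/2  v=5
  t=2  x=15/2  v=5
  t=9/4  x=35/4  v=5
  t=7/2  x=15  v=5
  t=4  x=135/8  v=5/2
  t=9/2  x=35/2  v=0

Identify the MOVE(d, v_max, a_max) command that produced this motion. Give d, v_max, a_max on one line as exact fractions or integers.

final state: t=9/2, x=35/2, v=0 → d = 35/2
a_max = (5/2−0)/(1/2−0) = 5
max v = 5 over t∈[1,7/2] → v_max = 5
check: 5·(1+5/2) = 35/2 ✓

d=35/2 v_max=5 a_max=5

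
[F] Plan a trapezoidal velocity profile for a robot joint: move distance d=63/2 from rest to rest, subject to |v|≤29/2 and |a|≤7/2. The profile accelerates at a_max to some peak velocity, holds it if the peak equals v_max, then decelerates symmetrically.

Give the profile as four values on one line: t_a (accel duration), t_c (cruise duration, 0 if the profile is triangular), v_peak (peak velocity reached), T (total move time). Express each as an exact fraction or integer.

t_a=3 t_c=0 v_peak=21/2 T=6

(v_max)²/a_max = (29/2)²/(7/2) = 841/14
63/2 < 841/14 ⇒ no cruise
v_peak = √(63/2·7/2) = √(441/4) = 21/2
t_a = (21/2)/(7/2) = 3; t_c = 0
T = 2·3 = 6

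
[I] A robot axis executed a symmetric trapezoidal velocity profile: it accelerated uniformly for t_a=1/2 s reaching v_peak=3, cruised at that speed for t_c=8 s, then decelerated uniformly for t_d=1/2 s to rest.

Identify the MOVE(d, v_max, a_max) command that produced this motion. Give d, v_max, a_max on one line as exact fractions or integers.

a_max = 3/(1/2) = 6
d_a = ½·3·1/2 = 3/4; d_c = 3·8 = 24
d = 2·3/4 + 24 = 51/2
t_c = 8 > 0 ⇒ limit active, v_max = 3

d=51/2 v_max=3 a_max=6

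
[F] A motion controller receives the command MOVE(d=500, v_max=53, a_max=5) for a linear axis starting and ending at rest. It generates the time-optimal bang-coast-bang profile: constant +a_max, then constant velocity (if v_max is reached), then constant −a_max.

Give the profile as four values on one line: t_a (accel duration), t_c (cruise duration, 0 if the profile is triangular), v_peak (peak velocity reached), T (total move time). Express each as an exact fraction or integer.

vₘ²/aₘ = 53²/5 = 2809/5
500 < 2809/5 → triangular
v_peak = √(500·5) = √2500 = 50
t_a = 50/5 = 10; t_c = 0
T = 2·10 = 20

t_a=10 t_c=0 v_peak=50 T=20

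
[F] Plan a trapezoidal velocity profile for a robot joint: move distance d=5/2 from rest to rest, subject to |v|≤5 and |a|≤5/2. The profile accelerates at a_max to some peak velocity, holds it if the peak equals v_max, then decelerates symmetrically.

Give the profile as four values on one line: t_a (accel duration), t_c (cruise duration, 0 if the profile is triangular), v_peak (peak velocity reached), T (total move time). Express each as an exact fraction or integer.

(v_max)²/a_max = 5²/(5/2) = 10
5/2 < 10 so t_c = 0
v_peak = √(5/2·5/2) = √(25/4) = 5/2
t_a = (5/2)/(5/2) = 1; t_c = 0
T = 2·1 = 2

t_a=1 t_c=0 v_peak=5/2 T=2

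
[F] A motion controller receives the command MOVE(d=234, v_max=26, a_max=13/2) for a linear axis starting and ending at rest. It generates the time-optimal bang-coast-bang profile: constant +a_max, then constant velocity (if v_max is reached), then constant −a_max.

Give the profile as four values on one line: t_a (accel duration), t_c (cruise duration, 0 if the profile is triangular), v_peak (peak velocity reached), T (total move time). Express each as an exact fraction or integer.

vₘ²/aₘ = 26²/(13/2) = 104
234 ≥ 104 so v_max reached
t_a = 26/(13/2) = 4; v_peak = 26
d_cruise = 234 − 104 = 130; t_c = 130/26 = 5
T = 2·4 + 5 = 13

t_a=4 t_c=5 v_peak=26 T=13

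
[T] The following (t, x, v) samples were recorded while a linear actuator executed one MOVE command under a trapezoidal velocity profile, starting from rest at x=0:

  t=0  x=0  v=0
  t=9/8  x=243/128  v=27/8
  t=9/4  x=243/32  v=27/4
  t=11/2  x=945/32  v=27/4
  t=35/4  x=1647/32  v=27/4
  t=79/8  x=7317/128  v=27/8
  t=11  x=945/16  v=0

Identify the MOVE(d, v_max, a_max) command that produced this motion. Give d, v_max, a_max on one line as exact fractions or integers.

final state: t=11, x=945/16, v=0 → d = 945/16
a_max = (27/8−0)/(9/8−0) = 3
max v = 27/4 over t∈[9/4,35/4] → v_max = 27/4
check: 27/4·(9/4+13/2) = 945/16 ✓

d=945/16 v_max=27/4 a_max=3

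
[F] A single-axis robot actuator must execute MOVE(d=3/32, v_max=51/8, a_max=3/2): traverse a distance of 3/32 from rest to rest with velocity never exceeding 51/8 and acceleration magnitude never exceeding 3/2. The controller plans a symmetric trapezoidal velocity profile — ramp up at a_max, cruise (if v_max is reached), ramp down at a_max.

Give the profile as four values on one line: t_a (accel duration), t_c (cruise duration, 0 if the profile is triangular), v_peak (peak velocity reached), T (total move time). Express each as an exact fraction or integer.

t_a=1/4 t_c=0 v_peak=3/8 T=1/2

vₘ²/aₘ = (51/8)²/(3/2) = 867/32
3/32 < 867/32 → triangular
v_peak = √(3/32·3/2) = √(9/64) = 3/8
t_a = (3/8)/(3/2) = 1/4; t_c = 0
T = 2·1/4 = 1/2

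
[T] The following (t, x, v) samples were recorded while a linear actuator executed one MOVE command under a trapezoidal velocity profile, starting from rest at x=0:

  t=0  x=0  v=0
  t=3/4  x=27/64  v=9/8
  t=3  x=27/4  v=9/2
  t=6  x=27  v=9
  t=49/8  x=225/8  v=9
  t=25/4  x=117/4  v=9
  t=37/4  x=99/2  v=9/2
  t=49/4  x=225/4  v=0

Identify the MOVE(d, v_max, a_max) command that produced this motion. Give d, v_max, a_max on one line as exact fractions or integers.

final state: t=49/4, x=225/4, v=0 → d = 225/4
a_max = (9/8−0)/(3/4−0) = 3/2
max v = 9 over t∈[6,25/4] → v_max = 9
check: 9·(6+1/4) = 225/4 ✓

d=225/4 v_max=9 a_max=3/2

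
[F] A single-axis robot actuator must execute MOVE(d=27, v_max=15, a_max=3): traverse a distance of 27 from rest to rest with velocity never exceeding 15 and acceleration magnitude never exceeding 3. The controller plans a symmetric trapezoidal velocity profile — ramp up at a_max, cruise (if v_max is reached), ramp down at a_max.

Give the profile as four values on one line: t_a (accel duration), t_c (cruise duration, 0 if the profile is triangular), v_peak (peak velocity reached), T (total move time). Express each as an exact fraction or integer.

(v_max)²/a_max = 15²/3 = 75
27 < 75 → triangular
v_peak = √(27·3) = √81 = 9
t_a = 9/3 = 3; t_c = 0
T = 2·3 = 6

t_a=3 t_c=0 v_peak=9 T=6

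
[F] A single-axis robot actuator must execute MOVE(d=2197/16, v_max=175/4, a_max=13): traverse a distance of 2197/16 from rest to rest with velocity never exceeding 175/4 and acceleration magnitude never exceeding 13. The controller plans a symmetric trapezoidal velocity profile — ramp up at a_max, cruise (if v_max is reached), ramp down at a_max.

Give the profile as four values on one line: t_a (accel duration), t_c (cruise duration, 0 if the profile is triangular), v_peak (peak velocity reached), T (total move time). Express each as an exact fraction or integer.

t_a=13/4 t_c=0 v_peak=169/4 T=13/2

(v_max)²/a_max = (175/4)²/13 = 30625/208
2197/16 < 30625/208 ⇒ no cruise
v_peak = √(2197/16·13) = √(28561/16) = 169/4
t_a = (169/4)/13 = 13/4; t_c = 0
T = 2·13/4 = 13/2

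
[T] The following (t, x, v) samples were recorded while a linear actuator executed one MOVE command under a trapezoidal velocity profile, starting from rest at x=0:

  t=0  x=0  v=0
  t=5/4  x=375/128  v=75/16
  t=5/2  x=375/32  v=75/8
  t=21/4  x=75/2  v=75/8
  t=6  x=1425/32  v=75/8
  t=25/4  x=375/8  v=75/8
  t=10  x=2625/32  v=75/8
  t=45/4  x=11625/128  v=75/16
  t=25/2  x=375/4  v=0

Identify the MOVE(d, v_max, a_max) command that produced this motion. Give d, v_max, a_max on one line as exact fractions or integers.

d=375/4 v_max=75/8 a_max=15/4

final state: t=25/2, x=375/4, v=0 → d = 375/4
a_max = (75/16−0)/(5/4−0) = 15/4
max v = 75/8 over t∈[5/2,10] → v_max = 75/8
check: 75/8·(5/2+15/2) = 375/4 ✓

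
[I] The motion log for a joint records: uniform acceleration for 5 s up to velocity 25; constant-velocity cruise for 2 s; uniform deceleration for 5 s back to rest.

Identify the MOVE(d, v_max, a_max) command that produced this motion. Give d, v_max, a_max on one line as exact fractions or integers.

a_max = 25/5 = 5
d_a = ½·25·5 = 125/2; d_c = 25·2 = 50
d = 2·125/2 + 50 = 175
t_c = 2 > 0 so v_max = 25

d=175 v_max=25 a_max=5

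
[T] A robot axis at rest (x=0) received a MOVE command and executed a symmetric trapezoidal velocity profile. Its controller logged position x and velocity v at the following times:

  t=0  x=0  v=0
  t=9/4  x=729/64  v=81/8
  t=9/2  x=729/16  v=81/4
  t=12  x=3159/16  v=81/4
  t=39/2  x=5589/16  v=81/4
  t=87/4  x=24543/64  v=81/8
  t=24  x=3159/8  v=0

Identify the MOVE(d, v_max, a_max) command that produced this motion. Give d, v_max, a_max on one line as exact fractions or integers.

d=3159/8 v_max=81/4 a_max=9/2

final state: t=24, x=3159/8, v=0 → d = 3159/8
a_max = (81/8−0)/(9/4−0) = 9/2
max v = 81/4 over t∈[9/2,39/2] → v_max = 81/4
check: 81/4·(9/2+15) = 3159/8 ✓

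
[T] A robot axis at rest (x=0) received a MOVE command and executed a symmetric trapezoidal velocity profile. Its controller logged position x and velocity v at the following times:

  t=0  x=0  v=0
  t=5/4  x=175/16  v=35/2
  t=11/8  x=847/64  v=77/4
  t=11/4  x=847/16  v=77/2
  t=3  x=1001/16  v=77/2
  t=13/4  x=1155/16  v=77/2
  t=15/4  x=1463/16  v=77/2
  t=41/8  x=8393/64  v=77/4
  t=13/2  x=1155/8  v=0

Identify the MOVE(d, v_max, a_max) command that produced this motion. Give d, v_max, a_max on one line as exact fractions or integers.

final state: t=13/2, x=1155/8, v=0 → d = 1155/8
a_max = (35/2−0)/(5/4−0) = 14
max v = 77/2 over t∈[11/4,15/4] → v_max = 77/2
check: 77/2·(11/4+1) = 1155/8 ✓

d=1155/8 v_max=77/2 a_max=14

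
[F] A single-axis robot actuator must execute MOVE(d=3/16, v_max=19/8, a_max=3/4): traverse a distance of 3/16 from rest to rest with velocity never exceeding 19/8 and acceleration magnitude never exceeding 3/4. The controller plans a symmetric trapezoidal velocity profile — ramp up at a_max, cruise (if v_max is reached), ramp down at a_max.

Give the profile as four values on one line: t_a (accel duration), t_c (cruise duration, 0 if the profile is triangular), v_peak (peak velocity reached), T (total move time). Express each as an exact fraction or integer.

t_a=1/2 t_c=0 v_peak=3/8 T=1

(v_max)²/a_max = (19/8)²/(3/4) = 361/48
3/16 < 361/48 → triangular
v_peak = √(3/16·3/4) = √(9/64) = 3/8
t_a = (3/8)/(3/4) = 1/2; t_c = 0
T = 2·1/2 = 1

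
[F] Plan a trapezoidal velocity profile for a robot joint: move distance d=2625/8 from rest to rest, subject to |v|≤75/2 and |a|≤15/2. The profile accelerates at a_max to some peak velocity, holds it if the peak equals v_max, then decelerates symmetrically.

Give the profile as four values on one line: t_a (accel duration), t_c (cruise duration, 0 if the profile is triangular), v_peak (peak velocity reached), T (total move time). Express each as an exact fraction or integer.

v_max²/a_max = (75/2)²/(15/2) = 375/2
2625/8 ≥ 375/2 → trapezoidal
t_a = (75/2)/(15/2) = 5; v_peak = 75/2
d_cruise = 2625/8 − 375/2 = 1125/8; t_c = (1125/8)/(75/2) = 15/4
T = 2·5 + 15/4 = 55/4

t_a=5 t_c=15/4 v_peak=75/2 T=55/4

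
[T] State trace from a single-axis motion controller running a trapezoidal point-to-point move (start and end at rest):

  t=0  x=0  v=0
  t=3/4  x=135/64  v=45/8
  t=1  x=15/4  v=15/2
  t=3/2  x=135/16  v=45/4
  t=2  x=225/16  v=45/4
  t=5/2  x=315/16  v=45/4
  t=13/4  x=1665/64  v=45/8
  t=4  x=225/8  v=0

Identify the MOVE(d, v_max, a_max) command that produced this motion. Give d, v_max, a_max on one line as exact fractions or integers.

final state: t=4, x=225/8, v=0 → d = 225/8
a_max = (45/8−0)/(3/4−0) = 15/2
max v = 45/4 over t∈[3/2,5/2] → v_max = 45/4
check: 45/4·(3/2+1) = 225/8 ✓

d=225/8 v_max=45/4 a_max=15/2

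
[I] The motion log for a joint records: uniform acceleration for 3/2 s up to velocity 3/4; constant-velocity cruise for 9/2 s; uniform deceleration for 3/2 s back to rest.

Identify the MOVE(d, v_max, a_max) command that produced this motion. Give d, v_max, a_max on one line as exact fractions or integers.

a_max = (3/4)/(3/2) = 1/2
d_a = ½·3/4·3/2 = 9/16; d_c = 3/4·9/2 = 27/8
d = 2·9/16 + 27/8 = 9/2
t_c = 9/2 > 0 so v_max = 3/4

d=9/2 v_max=3/4 a_max=1/2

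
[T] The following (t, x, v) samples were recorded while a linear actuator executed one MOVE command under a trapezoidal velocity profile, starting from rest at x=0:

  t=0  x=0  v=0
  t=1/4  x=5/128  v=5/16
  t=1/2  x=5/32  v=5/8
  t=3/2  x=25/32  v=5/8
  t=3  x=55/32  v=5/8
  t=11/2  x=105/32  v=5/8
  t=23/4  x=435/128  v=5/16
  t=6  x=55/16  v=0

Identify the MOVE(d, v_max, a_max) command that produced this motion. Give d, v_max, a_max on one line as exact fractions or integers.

d=55/16 v_max=5/8 a_max=5/4

final state: t=6, x=55/16, v=0 → d = 55/16
a_max = (5/16−0)/(1/4−0) = 5/4
max v = 5/8 over t∈[1/2,11/2] → v_max = 5/8
check: 5/8·(1/2+5) = 55/16 ✓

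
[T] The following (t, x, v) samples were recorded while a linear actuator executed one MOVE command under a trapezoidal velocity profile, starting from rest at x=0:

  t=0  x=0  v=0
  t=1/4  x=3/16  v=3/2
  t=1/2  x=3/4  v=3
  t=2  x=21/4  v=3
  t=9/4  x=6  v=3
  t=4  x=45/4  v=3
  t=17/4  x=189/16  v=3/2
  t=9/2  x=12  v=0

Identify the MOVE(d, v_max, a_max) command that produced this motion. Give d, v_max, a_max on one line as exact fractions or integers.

d=12 v_max=3 a_max=6

final state: t=9/2, x=12, v=0 → d = 12
a_max = (3/2−0)/(1/4−0) = 6
max v = 3 over t∈[1/2,4] → v_max = 3
check: 3·(1/2+7/2) = 12 ✓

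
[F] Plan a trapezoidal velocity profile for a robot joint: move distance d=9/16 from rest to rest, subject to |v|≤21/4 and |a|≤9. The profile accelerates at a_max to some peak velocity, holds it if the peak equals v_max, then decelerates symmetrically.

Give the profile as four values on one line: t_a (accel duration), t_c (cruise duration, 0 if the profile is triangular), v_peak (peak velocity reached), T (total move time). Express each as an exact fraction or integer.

(v_max)²/a_max = (21/4)²/9 = 49/16
9/16 < 49/16 → triangular
v_peak = √(9/16·9) = √(81/16) = 9/4
t_a = (9/4)/9 = 1/4; t_c = 0
T = 2·1/4 = 1/2

t_a=1/4 t_c=0 v_peak=9/4 T=1/2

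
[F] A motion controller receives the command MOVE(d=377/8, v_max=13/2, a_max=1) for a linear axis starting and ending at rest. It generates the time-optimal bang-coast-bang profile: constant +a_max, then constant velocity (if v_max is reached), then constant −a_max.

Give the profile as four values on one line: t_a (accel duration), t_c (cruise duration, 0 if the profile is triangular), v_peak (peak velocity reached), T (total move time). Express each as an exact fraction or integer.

t_a=13/2 t_c=3/4 v_peak=13/2 T=55/4

(v_max)²/a_max = (13/2)²/1 = 169/4
377/8 ≥ 169/4 → trapezoidal
t_a = (13/2)/1 = 13/2; v_peak = 13/2
d_cruise = 377/8 − 169/4 = 39/8; t_c = (39/8)/(13/2) = 3/4
T = 2·13/2 + 3/4 = 55/4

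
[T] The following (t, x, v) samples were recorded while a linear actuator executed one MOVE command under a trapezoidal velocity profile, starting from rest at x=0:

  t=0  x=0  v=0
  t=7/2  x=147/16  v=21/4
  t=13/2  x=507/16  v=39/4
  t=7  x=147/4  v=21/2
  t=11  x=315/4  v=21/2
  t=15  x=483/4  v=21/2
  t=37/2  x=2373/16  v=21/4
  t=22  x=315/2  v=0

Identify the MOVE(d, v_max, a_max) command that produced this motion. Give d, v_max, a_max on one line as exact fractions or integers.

final state: t=22, x=315/2, v=0 → d = 315/2
a_max = (21/4−0)/(7/2−0) = 3/2
max v = 21/2 over t∈[7,15] → v_max = 21/2
check: 21/2·(7+8) = 315/2 ✓

d=315/2 v_max=21/2 a_max=3/2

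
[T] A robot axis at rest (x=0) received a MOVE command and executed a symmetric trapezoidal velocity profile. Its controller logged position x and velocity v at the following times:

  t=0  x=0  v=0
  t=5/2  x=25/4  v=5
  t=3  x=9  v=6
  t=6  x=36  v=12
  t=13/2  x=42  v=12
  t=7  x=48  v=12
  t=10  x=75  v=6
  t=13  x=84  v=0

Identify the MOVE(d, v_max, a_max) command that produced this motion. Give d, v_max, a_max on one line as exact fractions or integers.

final state: t=13, x=84, v=0 → d = 84
a_max = (5−0)/(5/2−0) = 2
max v = 12 over t∈[6,7] → v_max = 12
check: 12·(6+1) = 84 ✓

d=84 v_max=12 a_max=2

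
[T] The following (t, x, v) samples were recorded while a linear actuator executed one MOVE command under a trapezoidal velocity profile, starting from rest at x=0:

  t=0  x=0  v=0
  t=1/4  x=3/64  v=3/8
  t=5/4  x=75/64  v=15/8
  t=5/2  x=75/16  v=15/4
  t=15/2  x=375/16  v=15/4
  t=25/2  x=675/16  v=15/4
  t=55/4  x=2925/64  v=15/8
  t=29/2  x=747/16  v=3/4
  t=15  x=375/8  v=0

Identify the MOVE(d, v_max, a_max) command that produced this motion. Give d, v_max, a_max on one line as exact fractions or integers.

d=375/8 v_max=15/4 a_max=3/2

final state: t=15, x=375/8, v=0 → d = 375/8
a_max = (3/8−0)/(1/4−0) = 3/2
max v = 15/4 over t∈[5/2,25/2] → v_max = 15/4
check: 15/4·(5/2+10) = 375/8 ✓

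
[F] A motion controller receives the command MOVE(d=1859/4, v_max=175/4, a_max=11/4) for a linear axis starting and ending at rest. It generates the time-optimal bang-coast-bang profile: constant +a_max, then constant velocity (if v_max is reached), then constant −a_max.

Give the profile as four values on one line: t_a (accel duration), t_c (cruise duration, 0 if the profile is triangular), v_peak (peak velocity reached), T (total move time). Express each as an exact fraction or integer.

vₘ²/aₘ = (175/4)²/(11/4) = 30625/44
1859/4 < 30625/44 → triangular
v_peak = √(1859/4·11/4) = √(20449/16) = 143/4
t_a = (143/4)/(11/4) = 13; t_c = 0
T = 2·13 = 26

t_a=13 t_c=0 v_peak=143/4 T=26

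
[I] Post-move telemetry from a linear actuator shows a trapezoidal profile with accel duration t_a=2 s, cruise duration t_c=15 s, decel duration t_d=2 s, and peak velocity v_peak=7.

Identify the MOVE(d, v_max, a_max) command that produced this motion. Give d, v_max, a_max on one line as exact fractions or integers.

d=119 v_max=7 a_max=7/2

a_max = 7/2
d_a = ½·7·2 = 7; d_c = 7·15 = 105
d = 2·7 + 105 = 119
t_c = 15 > 0 → v_max = v_peak = 7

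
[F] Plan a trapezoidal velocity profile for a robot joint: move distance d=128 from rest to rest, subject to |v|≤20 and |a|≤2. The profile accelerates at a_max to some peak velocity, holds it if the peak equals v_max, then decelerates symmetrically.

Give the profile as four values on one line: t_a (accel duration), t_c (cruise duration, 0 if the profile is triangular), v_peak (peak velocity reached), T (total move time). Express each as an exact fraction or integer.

t_a=8 t_c=0 v_peak=16 T=16

vₘ²/aₘ = 20²/2 = 200
128 < 200 → triangular
v_peak = √(128·2) = √256 = 16
t_a = 16/2 = 8; t_c = 0
T = 2·8 = 16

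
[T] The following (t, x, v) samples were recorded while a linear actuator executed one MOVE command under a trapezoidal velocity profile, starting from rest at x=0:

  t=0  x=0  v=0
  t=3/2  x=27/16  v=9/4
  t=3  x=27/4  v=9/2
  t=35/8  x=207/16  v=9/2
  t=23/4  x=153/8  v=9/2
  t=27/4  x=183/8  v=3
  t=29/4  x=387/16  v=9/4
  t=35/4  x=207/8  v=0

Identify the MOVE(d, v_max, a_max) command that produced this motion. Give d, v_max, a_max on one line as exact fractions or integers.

d=207/8 v_max=9/2 a_max=3/2

final state: t=35/4, x=207/8, v=0 → d = 207/8
a_max = (9/4−0)/(3/2−0) = 3/2
max v = 9/2 over t∈[3,23/4] → v_max = 9/2
check: 9/2·(3+11/4) = 207/8 ✓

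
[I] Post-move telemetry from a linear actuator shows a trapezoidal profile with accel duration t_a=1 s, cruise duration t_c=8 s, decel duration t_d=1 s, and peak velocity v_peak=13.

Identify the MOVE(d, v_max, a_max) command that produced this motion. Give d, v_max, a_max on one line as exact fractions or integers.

d=117 v_max=13 a_max=13

a_max = 13/1 = 13
d_a = ½·13·1 = 13/2; d_c = 13·8 = 104
d = 2·13/2 + 104 = 117
t_c = 8 > 0 so v_max = 13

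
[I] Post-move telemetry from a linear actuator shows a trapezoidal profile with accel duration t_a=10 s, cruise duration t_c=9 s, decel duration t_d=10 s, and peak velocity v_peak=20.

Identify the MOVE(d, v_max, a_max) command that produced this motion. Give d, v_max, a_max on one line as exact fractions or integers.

a_max = 20/10 = 2
d_a = ½·20·10 = 100; d_c = 20·9 = 180
d = 2·100 + 180 = 380
t_c = 9 > 0 so v_max = 20

d=380 v_max=20 a_max=2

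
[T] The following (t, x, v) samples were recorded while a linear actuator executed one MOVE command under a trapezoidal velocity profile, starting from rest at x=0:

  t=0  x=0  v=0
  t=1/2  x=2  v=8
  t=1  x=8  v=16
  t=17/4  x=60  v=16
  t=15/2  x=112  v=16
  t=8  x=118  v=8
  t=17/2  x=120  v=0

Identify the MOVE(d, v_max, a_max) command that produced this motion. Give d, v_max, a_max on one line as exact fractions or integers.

final state: t=17/2, x=120, v=0 → d = 120
a_max = (8−0)/(1/2−0) = 16
max v = 16 over t∈[1,15/2] → v_max = 16
check: 16·(1+13/2) = 120 ✓

d=120 v_max=16 a_max=16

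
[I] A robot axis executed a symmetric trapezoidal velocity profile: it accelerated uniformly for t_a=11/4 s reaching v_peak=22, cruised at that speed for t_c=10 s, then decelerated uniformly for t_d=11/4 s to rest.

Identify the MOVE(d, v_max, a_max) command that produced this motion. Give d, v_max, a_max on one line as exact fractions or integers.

d=561/2 v_max=22 a_max=8

a_max = 22/(11/4) = 8
d_a = ½·22·11/4 = 121/4; d_c = 22·10 = 220
d = 2·121/4 + 220 = 561/2
t_c = 10 > 0 → v_max = v_peak = 22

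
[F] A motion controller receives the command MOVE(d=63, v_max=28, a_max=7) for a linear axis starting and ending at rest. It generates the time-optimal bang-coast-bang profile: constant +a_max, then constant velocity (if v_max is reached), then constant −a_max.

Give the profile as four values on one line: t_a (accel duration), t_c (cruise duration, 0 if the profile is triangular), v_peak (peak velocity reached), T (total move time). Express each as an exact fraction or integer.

(v_max)²/a_max = 28²/7 = 112
63 < 112 ⇒ no cruise
v_peak = √(63·7) = √441 = 21
t_a = 21/7 = 3; t_c = 0
T = 2·3 = 6

t_a=3 t_c=0 v_peak=21 T=6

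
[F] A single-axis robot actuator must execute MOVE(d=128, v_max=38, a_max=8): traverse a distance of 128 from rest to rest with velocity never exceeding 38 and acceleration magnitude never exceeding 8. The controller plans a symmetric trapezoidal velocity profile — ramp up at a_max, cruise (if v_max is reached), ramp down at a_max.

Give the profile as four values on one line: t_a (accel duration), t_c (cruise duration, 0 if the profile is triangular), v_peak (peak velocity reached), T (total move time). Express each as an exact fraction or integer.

vₘ²/aₘ = 38²/8 = 361/2
128 < 361/2 so t_c = 0
v_peak = √(128·8) = √1024 = 32
t_a = 32/8 = 4; t_c = 0
T = 2·4 = 8

t_a=4 t_c=0 v_peak=32 T=8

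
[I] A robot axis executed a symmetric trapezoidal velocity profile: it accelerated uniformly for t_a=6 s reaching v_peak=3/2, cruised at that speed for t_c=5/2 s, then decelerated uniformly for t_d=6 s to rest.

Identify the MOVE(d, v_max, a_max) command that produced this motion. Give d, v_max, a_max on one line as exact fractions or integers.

d=51/4 v_max=3/2 a_max=1/4

a_max = (3/2)/6 = 1/4
d_a = ½·3/2·6 = 9/2; d_c = 3/2·5/2 = 15/4
d = 2·9/2 + 15/4 = 51/4
t_c = 5/2 > 0 ⇒ limit active, v_max = 3/2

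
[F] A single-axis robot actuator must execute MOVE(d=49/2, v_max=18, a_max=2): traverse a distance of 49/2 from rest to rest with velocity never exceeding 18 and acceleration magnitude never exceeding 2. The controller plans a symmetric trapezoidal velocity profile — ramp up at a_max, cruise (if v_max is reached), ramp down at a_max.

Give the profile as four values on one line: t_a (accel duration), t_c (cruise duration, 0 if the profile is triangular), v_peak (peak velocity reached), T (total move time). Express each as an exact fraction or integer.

v_max²/a_max = 18²/2 = 162
49/2 < 162 so t_c = 0
v_peak = √(49/2·2) = √49 = 7
t_a = 7/2; t_c = 0
T = 2·7/2 = 7

t_a=7/2 t_c=0 v_peak=7 T=7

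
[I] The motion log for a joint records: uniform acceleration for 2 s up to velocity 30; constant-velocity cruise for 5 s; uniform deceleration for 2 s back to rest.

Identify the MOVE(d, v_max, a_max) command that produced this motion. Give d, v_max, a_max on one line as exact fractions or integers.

d=210 v_max=30 a_max=15

a_max = 30/2 = 15
d_a = ½·30·2 = 30; d_c = 30·5 = 150
d = 2·30 + 150 = 210
t_c = 5 > 0 so v_max = 30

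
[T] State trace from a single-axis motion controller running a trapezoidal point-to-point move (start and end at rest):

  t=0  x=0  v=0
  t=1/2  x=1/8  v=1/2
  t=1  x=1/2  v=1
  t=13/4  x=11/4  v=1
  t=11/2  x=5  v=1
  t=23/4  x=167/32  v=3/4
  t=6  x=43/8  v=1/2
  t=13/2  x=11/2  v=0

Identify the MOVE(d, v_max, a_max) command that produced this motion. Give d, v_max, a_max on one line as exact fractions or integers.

d=11/2 v_max=1 a_max=1

final state: t=13/2, x=11/2, v=0 → d = 11/2
a_max = (1/2−0)/(1/2−0) = 1
max v = 1 over t∈[1,11/2] → v_max = 1
check: 1·(1+9/2) = 11/2 ✓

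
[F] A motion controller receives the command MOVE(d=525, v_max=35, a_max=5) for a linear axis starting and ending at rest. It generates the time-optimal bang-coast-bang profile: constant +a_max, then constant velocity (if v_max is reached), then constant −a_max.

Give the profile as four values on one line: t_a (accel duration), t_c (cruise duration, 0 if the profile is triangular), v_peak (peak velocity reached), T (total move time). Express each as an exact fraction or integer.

t_a=7 t_c=8 v_peak=35 T=22

(v_max)²/a_max = 35²/5 = 245
525 ≥ 245 ⇒ cruise phase
t_a = 35/5 = 7; v_peak = 35
d_cruise = 525 − 245 = 280; t_c = 280/35 = 8
T = 2·7 + 8 = 22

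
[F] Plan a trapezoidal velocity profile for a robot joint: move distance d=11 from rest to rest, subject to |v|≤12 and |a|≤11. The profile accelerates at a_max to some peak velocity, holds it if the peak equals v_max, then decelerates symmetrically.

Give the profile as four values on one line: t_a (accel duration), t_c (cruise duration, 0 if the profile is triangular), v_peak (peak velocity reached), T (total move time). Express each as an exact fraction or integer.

t_a=1 t_c=0 v_peak=11 T=2

v_max²/a_max = 12²/11 = 144/11
11 < 144/11 → triangular
v_peak = √(11·11) = √121 = 11
t_a = 11/11 = 1; t_c = 0
T = 2·1 = 2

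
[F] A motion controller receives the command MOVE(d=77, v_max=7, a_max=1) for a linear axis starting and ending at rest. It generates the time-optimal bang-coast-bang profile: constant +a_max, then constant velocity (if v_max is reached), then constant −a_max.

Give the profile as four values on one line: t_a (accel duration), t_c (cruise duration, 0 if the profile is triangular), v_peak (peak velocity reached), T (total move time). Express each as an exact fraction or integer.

vₘ²/aₘ = 7²/1 = 49
77 ≥ 49 ⇒ cruise phase
t_a = 7/1 = 7; v_peak = 7
d_cruise = 77 − 49 = 28; t_c = 28/7 = 4
T = 2·7 + 4 = 18

t_a=7 t_c=4 v_peak=7 T=18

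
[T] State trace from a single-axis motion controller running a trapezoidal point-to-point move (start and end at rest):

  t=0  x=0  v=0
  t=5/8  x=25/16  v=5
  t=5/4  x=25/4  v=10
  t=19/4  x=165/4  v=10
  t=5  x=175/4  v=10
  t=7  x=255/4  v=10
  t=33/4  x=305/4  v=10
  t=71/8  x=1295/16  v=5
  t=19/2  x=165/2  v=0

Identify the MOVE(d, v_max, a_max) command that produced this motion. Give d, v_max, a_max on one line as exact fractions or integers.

final state: t=19/2, x=165/2, v=0 → d = 165/2
a_max = (5−0)/(5/8−0) = 8
max v = 10 over t∈[5/4,33/4] → v_max = 10
check: 10·(5/4+7) = 165/2 ✓

d=165/2 v_max=10 a_max=8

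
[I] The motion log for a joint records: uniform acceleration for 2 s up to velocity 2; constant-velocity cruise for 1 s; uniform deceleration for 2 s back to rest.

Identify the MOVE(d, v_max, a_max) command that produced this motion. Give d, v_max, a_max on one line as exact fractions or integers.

a_max = 2/2 = 1
d_a = ½·2·2 = 2; d_c = 2·1 = 2
d = 2·2 + 2 = 6
t_c = 1 > 0 so v_max = 2

d=6 v_max=2 a_max=1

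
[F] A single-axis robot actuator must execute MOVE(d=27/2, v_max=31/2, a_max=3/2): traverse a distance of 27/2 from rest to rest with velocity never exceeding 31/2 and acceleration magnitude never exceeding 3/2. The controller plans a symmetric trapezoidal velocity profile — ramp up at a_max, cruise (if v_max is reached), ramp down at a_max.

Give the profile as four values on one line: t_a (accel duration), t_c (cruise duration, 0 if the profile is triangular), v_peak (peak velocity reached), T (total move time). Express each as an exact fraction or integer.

t_a=3 t_c=0 v_peak=9/2 T=6

v_max²/a_max = (31/2)²/(3/2) = 961/6
27/2 < 961/6 ⇒ no cruise
v_peak = √(27/2·3/2) = √(81/4) = 9/2
t_a = (9/2)/(3/2) = 3; t_c = 0
T = 2·3 = 6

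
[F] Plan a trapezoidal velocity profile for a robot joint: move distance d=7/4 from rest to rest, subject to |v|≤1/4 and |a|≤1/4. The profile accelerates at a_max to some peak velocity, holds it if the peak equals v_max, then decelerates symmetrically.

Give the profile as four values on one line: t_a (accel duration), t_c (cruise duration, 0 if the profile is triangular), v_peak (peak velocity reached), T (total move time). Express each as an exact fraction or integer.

t_a=1 t_c=6 v_peak=1/4 T=8

vₘ²/aₘ = (1/4)²/(1/4) = 1/4
7/4 ≥ 1/4 ⇒ cruise phase
t_a = (1/4)/(1/4) = 1; v_peak = 1/4
d_cruise = 7/4 − 1/4 = 3/2; t_c = (3/2)/(1/4) = 6
T = 2·1 + 6 = 8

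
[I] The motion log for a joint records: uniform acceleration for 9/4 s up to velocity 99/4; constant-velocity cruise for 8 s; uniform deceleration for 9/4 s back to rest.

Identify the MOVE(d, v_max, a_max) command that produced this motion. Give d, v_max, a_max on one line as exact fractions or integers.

a_max = (99/4)/(9/4) = 11
d_a = ½·99/4·9/4 = 891/32; d_c = 99/4·8 = 198
d = 2·891/32 + 198 = 4059/16
t_c = 8 > 0 → v_max = v_peak = 99/4

d=4059/16 v_max=99/4 a_max=11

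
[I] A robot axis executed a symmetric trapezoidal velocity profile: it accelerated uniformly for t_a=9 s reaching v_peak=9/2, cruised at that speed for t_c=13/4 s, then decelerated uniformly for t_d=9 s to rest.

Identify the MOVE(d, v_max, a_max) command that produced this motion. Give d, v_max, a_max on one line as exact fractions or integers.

d=441/8 v_max=9/2 a_max=1/2

a_max = (9/2)/9 = 1/2
d_a = ½·9/2·9 = 81/4; d_c = 9/2·13/4 = 117/8
d = 2·81/4 + 117/8 = 441/8
t_c = 13/4 > 0 ⇒ limit active, v_max = 9/2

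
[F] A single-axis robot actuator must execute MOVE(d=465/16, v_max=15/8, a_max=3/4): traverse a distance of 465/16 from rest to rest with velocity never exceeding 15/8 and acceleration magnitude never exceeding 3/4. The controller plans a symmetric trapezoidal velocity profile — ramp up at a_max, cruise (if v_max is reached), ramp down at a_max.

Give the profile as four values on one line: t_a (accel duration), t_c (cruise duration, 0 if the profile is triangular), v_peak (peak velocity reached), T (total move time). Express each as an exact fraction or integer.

vₘ²/aₘ = (15/8)²/(3/4) = 75/16
465/16 ≥ 75/16 so v_max reached
t_a = (15/8)/(3/4) = 5/2; v_peak = 15/8
d_cruise = 465/16 − 75/16 = 195/8; t_c = (195/8)/(15/8) = 13
T = 2·5/2 + 13 = 18

t_a=5/2 t_c=13 v_peak=15/8 T=18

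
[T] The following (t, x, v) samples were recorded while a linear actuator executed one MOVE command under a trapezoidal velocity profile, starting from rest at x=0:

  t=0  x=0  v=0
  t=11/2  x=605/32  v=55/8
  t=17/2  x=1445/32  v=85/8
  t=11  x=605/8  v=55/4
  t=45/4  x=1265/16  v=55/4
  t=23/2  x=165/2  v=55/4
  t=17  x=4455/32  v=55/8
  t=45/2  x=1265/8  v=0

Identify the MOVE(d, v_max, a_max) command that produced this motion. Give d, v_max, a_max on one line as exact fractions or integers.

final state: t=45/2, x=1265/8, v=0 → d = 1265/8
a_max = (55/8−0)/(11/2−0) = 5/4
max v = 55/4 over t∈[11,23/2] → v_max = 55/4
check: 55/4·(11+1/2) = 1265/8 ✓

d=1265/8 v_max=55/4 a_max=5/4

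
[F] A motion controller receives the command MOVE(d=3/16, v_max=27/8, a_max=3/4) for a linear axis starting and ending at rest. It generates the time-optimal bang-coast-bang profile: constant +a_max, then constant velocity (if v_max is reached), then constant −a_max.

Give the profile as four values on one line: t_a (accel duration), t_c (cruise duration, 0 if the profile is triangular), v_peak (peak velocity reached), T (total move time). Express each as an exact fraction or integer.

vₘ²/aₘ = (27/8)²/(3/4) = 243/16
3/16 < 243/16 ⇒ no cruise
v_peak = √(3/16·3/4) = √(9/64) = 3/8
t_a = (3/8)/(3/4) = 1/2; t_c = 0
T = 2·1/2 = 1

t_a=1/2 t_c=0 v_peak=3/8 T=1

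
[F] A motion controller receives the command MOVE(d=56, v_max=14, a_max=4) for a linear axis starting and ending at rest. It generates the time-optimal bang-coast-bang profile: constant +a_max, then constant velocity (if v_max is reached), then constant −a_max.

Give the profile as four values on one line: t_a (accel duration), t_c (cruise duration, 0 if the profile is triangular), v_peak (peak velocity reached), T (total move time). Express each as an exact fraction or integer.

t_a=7/2 t_c=1/2 v_peak=14 T=15/2

vₘ²/aₘ = 14²/4 = 49
56 ≥ 49 ⇒ cruise phase
t_a = 14/4 = 7/2; v_peak = 14
d_cruise = 56 − 49 = 7; t_c = 7/14 = 1/2
T = 2·7/2 + 1/2 = 15/2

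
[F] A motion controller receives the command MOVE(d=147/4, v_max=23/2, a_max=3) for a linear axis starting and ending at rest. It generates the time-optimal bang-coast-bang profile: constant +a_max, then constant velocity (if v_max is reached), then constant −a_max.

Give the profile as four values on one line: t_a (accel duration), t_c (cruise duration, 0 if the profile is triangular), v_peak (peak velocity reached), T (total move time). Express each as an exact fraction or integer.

t_a=7/2 t_c=0 v_peak=21/2 T=7

vₘ²/aₘ = (23/2)²/3 = 529/12
147/4 < 529/12 ⇒ no cruise
v_peak = √(147/4·3) = √(441/4) = 21/2
t_a = (21/2)/3 = 7/2; t_c = 0
T = 2·7/2 = 7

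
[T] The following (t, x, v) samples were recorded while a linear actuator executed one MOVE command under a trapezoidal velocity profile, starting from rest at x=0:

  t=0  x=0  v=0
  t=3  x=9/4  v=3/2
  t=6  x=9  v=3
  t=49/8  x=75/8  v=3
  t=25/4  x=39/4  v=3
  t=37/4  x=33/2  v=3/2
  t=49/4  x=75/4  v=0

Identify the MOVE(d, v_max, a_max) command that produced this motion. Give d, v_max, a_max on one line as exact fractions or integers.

d=75/4 v_max=3 a_max=1/2

final state: t=49/4, x=75/4, v=0 → d = 75/4
a_max = (3/2−0)/(3−0) = 1/2
max v = 3 over t∈[6,25/4] → v_max = 3
check: 3·(6+1/4) = 75/4 ✓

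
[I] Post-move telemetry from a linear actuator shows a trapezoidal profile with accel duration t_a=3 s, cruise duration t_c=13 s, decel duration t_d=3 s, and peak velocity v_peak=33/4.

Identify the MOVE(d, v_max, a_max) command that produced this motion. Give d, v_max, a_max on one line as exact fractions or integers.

a_max = (33/4)/3 = 11/4
d_a = ½·33/4·3 = 99/8; d_c = 33/4·13 = 429/4
d = 2·99/8 + 429/4 = 132
t_c = 13 > 0 so v_max = 33/4

d=132 v_max=33/4 a_max=11/4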